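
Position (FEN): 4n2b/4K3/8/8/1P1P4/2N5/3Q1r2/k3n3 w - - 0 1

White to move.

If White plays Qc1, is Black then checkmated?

yes

After Qc1: black king on a1; in check: yes, from the white queen on c1.
King squares — b1: attacked by Qc1; a2: attacked by Nc3; b2: attacked by Qc1.
Black has no legal moves → checkmate.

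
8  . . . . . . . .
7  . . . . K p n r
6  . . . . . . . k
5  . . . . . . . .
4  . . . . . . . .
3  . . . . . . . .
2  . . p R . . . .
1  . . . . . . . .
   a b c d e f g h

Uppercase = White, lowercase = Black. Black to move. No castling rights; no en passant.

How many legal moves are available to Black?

14

Black to move; king on h6.
In check: no.
Legal moves: Rh8, Ne8, Ne6, Nh5, Nf5+, Kg6, Kh5, Kg5, f6, c1=Q, c1=R, c1=B, c1=N, f5.
Count: 14.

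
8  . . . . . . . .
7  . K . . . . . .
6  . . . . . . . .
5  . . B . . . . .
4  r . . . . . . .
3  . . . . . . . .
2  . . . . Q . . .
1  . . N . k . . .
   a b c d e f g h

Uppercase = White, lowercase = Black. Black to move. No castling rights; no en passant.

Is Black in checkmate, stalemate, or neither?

Black to move; black king on e1.
In check: yes, from the white queen on e2.
King squares — d1: attacked by Qe2; f1: attacked by Qe2; d2: attacked by Qe2; e2: attacked by Nc1; f2: attacked by Qe2.
Legal moves for Black: none.
In check with no legal moves → checkmate.

checkmate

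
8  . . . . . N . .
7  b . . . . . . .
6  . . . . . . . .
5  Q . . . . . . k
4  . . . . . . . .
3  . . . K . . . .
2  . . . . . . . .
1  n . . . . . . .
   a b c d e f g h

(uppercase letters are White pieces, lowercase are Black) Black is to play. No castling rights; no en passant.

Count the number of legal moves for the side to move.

Black to move; king on h5.
In check: yes, from the white queen on a5.
Legal moves: Kh6, Kh4, Kg4, Bc5.
Count: 4.

4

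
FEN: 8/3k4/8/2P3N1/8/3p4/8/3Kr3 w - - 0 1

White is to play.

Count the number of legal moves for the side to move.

2

White to move; king on d1.
In check: yes, from the black rook on e1.
Legal moves: Kd2, Kxe1.
Count: 2.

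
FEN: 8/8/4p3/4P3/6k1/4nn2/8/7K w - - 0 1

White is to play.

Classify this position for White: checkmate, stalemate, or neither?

stalemate

White to move; white king on h1.
In check: no.
King squares — g1: attacked by Nf3; g2: attacked by Ne3; h2: attacked by Nf3.
Legal moves for White: none.
Not in check and no legal moves → stalemate.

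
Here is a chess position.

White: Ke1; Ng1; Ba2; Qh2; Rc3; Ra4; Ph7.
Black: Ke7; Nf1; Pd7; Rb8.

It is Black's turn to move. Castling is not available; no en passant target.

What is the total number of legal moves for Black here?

24

Black to move; king on e7.
In check: no.
Legal moves: Rh8, Rg8, Rf8, Re8, Rd8, Rc8, Ra8, Rb7, Rb6, Rb5, Rb4, Rb3, Rb2, Rb1+, Kf8, Ke8, Kd8, Kf6, Ng3, Ne3, Nxh2, Nd2, d6, d5.
Count: 24.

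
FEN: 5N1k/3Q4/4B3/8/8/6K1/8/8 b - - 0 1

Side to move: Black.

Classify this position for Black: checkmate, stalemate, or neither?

Black to move; black king on h8.
In check: no.
King squares — g7: attacked by Qd7; h7: attacked by Qd7; g8: attacked by Be6.
Legal moves for Black: none.
Not in check and no legal moves → stalemate.

stalemate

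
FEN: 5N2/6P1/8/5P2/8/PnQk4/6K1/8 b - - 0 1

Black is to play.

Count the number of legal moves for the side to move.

3

Black to move; king on d3.
In check: yes, from the white queen on c3.
Legal moves: Ke4, Kxc3, Ke2.
Count: 3.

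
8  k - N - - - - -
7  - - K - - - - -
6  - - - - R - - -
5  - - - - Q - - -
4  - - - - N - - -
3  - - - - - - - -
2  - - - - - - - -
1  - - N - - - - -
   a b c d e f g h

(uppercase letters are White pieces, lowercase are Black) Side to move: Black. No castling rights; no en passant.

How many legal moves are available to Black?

Black to move; king on a8.
In check: no.
Legal moves: none.
Count: 0.

0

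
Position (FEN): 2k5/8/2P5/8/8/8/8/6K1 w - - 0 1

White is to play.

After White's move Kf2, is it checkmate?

no

After Kf2: black king on c8; in check: no.
Black is not in check, so this cannot be checkmate.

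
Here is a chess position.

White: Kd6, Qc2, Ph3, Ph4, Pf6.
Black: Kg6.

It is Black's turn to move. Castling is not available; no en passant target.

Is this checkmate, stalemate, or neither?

Black to move; black king on g6.
In check: yes, from the white queen on c2.
Legal moves for Black: Kf7, Kh6, Kxf6, Kh5.
Black is in check but has 4 legal moves → neither.

neither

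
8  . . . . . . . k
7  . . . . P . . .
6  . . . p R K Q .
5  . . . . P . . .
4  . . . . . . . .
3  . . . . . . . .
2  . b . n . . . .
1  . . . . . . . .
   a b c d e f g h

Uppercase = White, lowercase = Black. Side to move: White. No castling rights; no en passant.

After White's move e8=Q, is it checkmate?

After e8=Q: black king on h8; in check: yes, from the white queen on e8.
King squares — g7: attacked by Kf6; h7: attacked by Qg6; g8: attacked by Qg6.
Black has no legal moves → checkmate.

yes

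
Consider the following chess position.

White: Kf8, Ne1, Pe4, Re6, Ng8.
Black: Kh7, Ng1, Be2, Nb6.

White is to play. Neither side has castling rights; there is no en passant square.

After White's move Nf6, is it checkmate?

After Nf6: black king on h7; in check: yes, from the white knight on f6.
Black has 3 legal replies: Kh8, Kh6, Kg6.
In check but a legal move exists → not checkmate.

no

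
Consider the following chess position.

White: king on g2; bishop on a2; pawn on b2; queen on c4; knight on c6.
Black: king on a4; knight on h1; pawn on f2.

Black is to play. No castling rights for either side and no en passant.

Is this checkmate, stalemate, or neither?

Black to move; black king on a4.
In check: yes, from the white queen on c4.
King squares — a3: attacked by Pb2; b3: attacked by Ba2; b4: attacked by Qc4; a5: attacked by Nc6; b5: attacked by Qc4.
Legal moves for Black: none.
In check with no legal moves → checkmate.

checkmate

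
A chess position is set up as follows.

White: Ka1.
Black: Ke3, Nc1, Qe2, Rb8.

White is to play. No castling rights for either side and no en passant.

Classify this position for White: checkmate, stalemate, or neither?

White to move; white king on a1.
In check: no.
King squares — b1: attacked by Rb8; a2: attacked by Nc1; b2: attacked by Qe2.
Legal moves for White: none.
Not in check and no legal moves → stalemate.

stalemate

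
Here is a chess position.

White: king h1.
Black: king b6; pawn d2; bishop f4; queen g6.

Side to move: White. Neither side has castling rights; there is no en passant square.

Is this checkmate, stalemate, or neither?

White to move; white king on h1.
In check: no.
King squares — g1: attacked by Qg6; g2: attacked by Qg6; h2: attacked by Bf4.
Legal moves for White: none.
Not in check and no legal moves → stalemate.

stalemate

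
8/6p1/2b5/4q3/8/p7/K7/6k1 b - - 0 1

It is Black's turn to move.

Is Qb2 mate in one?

After Qb2: white king on a2; in check: yes, from the black queen on b2.
King squares — a1: attacked by Qb2; b1: attacked by Qb2; b2: attacked by Pa3; a3: attacked by Qb2; b3: attacked by Qb2.
White has no legal moves → checkmate.

yes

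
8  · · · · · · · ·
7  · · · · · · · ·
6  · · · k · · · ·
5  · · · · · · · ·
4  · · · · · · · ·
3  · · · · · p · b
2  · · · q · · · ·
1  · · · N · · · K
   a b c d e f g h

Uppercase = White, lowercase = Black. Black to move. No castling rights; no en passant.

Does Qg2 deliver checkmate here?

yes

After Qg2: white king on h1; in check: yes, from the black queen on g2.
King squares — g1: attacked by Qg2; g2: attacked by Pf3; h2: attacked by Qg2.
White has no legal moves → checkmate.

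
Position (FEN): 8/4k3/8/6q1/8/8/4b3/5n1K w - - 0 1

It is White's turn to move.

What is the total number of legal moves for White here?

White to move; king on h1.
In check: no.
Legal moves: none.
Count: 0.

0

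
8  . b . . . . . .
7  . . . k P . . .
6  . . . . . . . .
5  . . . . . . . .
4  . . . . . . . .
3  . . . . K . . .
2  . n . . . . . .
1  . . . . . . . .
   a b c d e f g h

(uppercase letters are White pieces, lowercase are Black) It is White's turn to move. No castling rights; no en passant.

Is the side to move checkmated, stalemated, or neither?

neither

White to move; white king on e3.
In check: no.
Legal moves for White: Ke4, Kd4, Kf3, Kf2, Ke2, Kd2, e8=Q+, e8=R, e8=B+, e8=N.
White has 10 legal moves and is not in check → neither.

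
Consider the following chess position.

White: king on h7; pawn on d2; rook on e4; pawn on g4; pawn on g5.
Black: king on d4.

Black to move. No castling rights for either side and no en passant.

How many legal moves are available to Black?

Black to move; king on d4.
In check: yes, from the white rook on e4.
Legal moves: Kd5, Kc5, Kxe4, Kd3.
Count: 4.

4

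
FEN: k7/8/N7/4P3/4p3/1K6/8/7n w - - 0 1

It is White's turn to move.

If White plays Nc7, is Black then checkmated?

After Nc7: black king on a8; in check: yes, from the white knight on c7.
Black has 3 legal replies: Kb8, Kb7, Ka7.
In check but a legal move exists → not checkmate.

no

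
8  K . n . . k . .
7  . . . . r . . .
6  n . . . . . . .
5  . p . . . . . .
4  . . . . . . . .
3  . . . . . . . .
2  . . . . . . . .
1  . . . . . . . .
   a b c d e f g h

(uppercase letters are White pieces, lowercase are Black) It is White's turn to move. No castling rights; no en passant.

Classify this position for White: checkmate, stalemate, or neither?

stalemate

White to move; white king on a8.
In check: no.
King squares — a7: attacked by Re7; b7: attacked by Re7; b8: attacked by Na6.
Legal moves for White: none.
Not in check and no legal moves → stalemate.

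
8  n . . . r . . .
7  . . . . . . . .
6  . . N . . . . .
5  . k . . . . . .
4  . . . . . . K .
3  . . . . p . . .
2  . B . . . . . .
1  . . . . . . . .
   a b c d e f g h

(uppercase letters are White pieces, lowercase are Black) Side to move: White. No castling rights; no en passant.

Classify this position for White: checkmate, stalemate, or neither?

White to move; white king on g4.
In check: no.
Legal moves for White include: Nd8, Nb8, Ne7, Na7+, Ne5, Na5, Nd4+, Nb4, Kh5, Kg5, Kf5, Kh4, Kf4, Kh3, Kg3, Kf3, Bh8, Bg7, ... (list truncated; more exist).
White has legal moves and is not in check → neither.

neither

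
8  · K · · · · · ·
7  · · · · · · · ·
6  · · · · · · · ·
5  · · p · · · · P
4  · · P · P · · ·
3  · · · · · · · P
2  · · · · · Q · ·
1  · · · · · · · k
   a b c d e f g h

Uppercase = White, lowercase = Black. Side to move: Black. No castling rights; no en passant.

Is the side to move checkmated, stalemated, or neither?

stalemate

Black to move; black king on h1.
In check: no.
King squares — g1: attacked by Qf2; g2: attacked by Qf2; h2: attacked by Qf2.
Legal moves for Black: none.
Not in check and no legal moves → stalemate.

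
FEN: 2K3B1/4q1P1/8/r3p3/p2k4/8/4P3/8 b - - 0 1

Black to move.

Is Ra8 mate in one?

After Ra8: white king on c8; in check: yes, from the black rook on a8.
King squares — b7: attacked by Qe7; c7: attacked by Qe7; d7: attacked by Qe7; b8: attacked by Ra8; d8: attacked by Qe7.
White has no legal moves → checkmate.

yes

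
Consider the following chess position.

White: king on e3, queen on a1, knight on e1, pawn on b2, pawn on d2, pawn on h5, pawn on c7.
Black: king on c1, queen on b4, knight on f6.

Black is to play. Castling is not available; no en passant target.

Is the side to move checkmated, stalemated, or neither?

checkmate

Black to move; black king on c1.
In check: yes, from the white queen on a1.
King squares — b1: attacked by Qa1; d1: attacked by Qa1; b2: attacked by Qa1; c2: attacked by Ne1; d2: attacked by Ke3.
Legal moves for Black: none.
In check with no legal moves → checkmate.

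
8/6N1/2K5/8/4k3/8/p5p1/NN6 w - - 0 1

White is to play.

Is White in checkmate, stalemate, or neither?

neither

White to move; white king on c6.
In check: no.
Legal moves for White: Ne8, Ne6, Nh5, Nf5, Kd7, Kc7, Kb7, Kd6, Kb6, Kc5, Kb5, Nc3+, Na3, Nd2+, Nb3, Nc2.
White has 16 legal moves and is not in check → neither.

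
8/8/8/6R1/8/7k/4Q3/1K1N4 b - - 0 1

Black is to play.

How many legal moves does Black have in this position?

1

Black to move; king on h3.
In check: no.
Legal moves: Kh4.
Count: 1.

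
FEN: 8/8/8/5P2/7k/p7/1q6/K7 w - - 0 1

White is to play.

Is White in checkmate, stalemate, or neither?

checkmate

White to move; white king on a1.
In check: yes, from the black queen on b2.
King squares — b1: attacked by Qb2; a2: attacked by Qb2; b2: attacked by Pa3.
Legal moves for White: none.
In check with no legal moves → checkmate.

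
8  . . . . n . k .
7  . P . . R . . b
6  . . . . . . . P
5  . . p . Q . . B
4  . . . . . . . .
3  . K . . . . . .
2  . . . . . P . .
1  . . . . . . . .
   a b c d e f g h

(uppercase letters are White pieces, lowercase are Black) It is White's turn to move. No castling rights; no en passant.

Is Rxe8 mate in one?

After Rxe8: black king on g8; in check: yes, from the white rook on e8.
King squares — f7: attacked by Bh5; g7: attacked by Qe5; h7: own bishop; f8: attacked by Re8; h8: attacked by Qe5.
Black has no legal moves → checkmate.

yes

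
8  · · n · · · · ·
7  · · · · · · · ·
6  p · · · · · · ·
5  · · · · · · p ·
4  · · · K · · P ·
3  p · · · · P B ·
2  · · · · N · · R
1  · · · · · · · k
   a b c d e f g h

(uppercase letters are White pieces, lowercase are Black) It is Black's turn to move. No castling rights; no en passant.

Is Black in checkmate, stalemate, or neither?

Black to move; black king on h1.
In check: yes, from the white rook on h2.
King squares — g1: attacked by Ne2; g2: attacked by Rh2; h2: attacked by Bg3.
Legal moves for Black: none.
In check with no legal moves → checkmate.

checkmate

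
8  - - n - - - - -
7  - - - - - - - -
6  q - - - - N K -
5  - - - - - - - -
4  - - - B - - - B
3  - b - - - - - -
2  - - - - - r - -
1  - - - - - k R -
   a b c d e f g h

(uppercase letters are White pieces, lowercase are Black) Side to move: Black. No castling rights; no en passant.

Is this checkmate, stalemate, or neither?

neither

Black to move; black king on f1.
In check: yes, from the white rook on g1.
King squares — e1: attacked by Rg1; g1: available; e2: available; f2: own rook; g2: attacked by Rg1.
Legal moves for Black: Ke2, Kxg1.
Black is in check but has 2 legal moves → neither.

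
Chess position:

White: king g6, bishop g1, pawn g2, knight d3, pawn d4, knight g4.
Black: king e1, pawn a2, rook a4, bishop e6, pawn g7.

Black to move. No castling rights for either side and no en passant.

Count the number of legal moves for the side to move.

Black to move; king on e1.
In check: yes, from the white knight on d3.
Legal moves: Ke2, Kd2, Kf1, Kd1.
Count: 4.

4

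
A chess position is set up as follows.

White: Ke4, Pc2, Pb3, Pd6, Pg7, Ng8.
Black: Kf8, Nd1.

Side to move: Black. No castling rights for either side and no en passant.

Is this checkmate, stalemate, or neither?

neither

Black to move; black king on f8.
In check: yes, from the white pawn on g7.
King squares — e7: attacked by Pd6; f7: available; g7: available; e8: available; g8: available.
Legal moves for Black: Kxg8, Ke8, Kxg7, Kf7.
Black is in check but has 4 legal moves → neither.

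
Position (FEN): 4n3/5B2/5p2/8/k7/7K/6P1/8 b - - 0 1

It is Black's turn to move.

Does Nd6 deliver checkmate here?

After Nd6: white king on h3; in check: no.
White is not in check, so this cannot be checkmate.

no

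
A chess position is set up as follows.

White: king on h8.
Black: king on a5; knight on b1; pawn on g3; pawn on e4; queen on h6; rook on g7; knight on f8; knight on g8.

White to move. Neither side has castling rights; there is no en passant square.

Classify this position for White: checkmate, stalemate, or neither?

checkmate

White to move; white king on h8.
In check: yes, from the black queen on h6.
King squares — g7: attacked by Qh6; h7: attacked by Qh6; g8: attacked by Rg7.
Legal moves for White: none.
In check with no legal moves → checkmate.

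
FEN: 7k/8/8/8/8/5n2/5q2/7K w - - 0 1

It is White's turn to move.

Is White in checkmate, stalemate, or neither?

White to move; white king on h1.
In check: no.
King squares — g1: attacked by Qf2; g2: attacked by Qf2; h2: attacked by Qf2.
Legal moves for White: none.
Not in check and no legal moves → stalemate.

stalemate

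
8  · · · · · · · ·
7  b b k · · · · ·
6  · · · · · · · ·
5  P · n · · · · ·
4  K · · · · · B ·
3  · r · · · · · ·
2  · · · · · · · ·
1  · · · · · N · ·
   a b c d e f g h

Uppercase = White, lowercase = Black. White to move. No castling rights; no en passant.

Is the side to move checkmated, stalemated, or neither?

White to move; white king on a4.
In check: yes, from the black knight on c5.
King squares — a3: attacked by Rb3; b3: attacked by Nc5; b4: attacked by Rb3; a5: own pawn; b5: attacked by Rb3.
Legal moves for White: none.
In check with no legal moves → checkmate.

checkmate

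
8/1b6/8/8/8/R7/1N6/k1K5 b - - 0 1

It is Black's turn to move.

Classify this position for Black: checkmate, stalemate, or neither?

checkmate

Black to move; black king on a1.
In check: yes, from the white rook on a3.
King squares — b1: attacked by Kc1; a2: attacked by Ra3; b2: attacked by Kc1.
Legal moves for Black: none.
In check with no legal moves → checkmate.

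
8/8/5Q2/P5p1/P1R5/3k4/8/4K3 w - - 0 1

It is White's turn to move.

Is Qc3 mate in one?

After Qc3: black king on d3; in check: yes, from the white queen on c3.
King squares — c2: attacked by Qc3; d2: attacked by Ke1; e2: attacked by Ke1; c3: attacked by Rc4; e3: attacked by Qc3; c4: attacked by Qc3; d4: attacked by Qc3; e4: attacked by Rc4.
Black has no legal moves → checkmate.

yes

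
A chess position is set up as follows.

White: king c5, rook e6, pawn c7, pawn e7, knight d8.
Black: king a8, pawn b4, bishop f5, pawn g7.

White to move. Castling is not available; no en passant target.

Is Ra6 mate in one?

yes

After Ra6: black king on a8; in check: yes, from the white rook on a6.
King squares — a7: attacked by Ra6; b7: attacked by Nd8; b8: attacked by Pc7.
Black has no legal moves → checkmate.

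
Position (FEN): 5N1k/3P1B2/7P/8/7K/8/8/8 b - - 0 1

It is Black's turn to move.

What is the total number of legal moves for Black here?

0

Black to move; king on h8.
In check: no.
Legal moves: none.
Count: 0.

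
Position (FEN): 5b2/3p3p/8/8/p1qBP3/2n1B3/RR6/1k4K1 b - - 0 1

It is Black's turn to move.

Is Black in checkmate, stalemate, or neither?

Black to move; black king on b1.
In check: yes, from the white rook on b2.
King squares — a1: attacked by Ra2; c1: attacked by Be3; a2: attacked by Rb2; b2: attacked by Ra2; c2: attacked by Rb2.
Legal moves for Black: none.
In check with no legal moves → checkmate.

checkmate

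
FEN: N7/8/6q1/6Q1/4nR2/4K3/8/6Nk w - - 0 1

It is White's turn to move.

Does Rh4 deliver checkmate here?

yes

After Rh4: black king on h1; in check: yes, from the white rook on h4.
King squares — g1: attacked by Qg5; g2: attacked by Qg5; h2: attacked by Rh4.
Black has no legal moves → checkmate.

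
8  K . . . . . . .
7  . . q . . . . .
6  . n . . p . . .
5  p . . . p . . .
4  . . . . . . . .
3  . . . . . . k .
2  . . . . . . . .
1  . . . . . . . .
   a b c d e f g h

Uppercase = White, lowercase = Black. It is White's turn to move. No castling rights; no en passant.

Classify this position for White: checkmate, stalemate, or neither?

White to move; white king on a8.
In check: yes, from the black knight on b6.
King squares — a7: attacked by Qc7; b7: attacked by Qc7; b8: attacked by Qc7.
Legal moves for White: none.
In check with no legal moves → checkmate.

checkmate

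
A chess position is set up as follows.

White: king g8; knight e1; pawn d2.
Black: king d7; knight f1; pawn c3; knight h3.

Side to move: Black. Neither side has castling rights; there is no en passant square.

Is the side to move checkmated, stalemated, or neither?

Black to move; black king on d7.
In check: no.
Legal moves for Black: Ke8, Kd8, Kc8, Ke7, Kc7, Ke6, Kd6, Kc6, Ng5, Nf4, Nf2, Ng1, Ng3, Ne3, Nh2, Nxd2, cxd2, c2.
Black has 18 legal moves and is not in check → neither.

neither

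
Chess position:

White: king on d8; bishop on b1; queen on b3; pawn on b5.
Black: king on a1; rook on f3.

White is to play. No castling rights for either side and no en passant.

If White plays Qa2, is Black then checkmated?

After Qa2: black king on a1; in check: yes, from the white queen on a2.
King squares — b1: attacked by Qa2; a2: attacked by Bb1; b2: attacked by Qa2.
Black has no legal moves → checkmate.

yes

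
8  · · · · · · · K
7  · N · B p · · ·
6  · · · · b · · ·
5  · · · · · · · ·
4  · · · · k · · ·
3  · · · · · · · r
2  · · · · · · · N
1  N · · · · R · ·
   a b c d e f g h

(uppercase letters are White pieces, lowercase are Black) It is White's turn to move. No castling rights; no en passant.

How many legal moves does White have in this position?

White to move; king on h8.
In check: yes, from the black rook on h3.
Legal moves: Kg7.
Count: 1.

1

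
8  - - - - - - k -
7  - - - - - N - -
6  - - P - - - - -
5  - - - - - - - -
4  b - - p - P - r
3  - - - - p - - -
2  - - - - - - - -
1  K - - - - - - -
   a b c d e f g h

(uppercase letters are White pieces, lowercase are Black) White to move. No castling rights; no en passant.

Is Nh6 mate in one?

no

After Nh6: black king on g8; in check: yes, from the white knight on h6.
Black has 5 legal replies: Kh8, Kf8, Kh7, Kg7, Rxh6.
In check but a legal move exists → not checkmate.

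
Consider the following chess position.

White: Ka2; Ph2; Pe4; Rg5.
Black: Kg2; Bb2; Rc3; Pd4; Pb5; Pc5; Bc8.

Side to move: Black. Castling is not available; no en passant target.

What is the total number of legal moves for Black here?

Black to move; king on g2.
In check: yes, from the white rook on g5.
Legal moves: Kh3, Kf3, Kxh2, Kf2, Kh1, Kf1, Bg4, Rg3.
Count: 8.

8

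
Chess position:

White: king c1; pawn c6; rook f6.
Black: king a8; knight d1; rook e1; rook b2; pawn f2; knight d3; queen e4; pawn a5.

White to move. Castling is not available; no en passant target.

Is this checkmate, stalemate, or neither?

checkmate

White to move; white king on c1.
In check: yes, from the black knight on d3.
King squares — b1: attacked by Rb2; d1: attacked by Re1; b2: attacked by Nd1; c2: attacked by Rb2; d2: attacked by Rb2.
Legal moves for White: none.
In check with no legal moves → checkmate.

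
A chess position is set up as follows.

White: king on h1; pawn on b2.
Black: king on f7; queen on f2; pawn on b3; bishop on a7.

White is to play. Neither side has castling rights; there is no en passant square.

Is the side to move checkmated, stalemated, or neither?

stalemate

White to move; white king on h1.
In check: no.
King squares — g1: attacked by Qf2; g2: attacked by Qf2; h2: attacked by Qf2.
Legal moves for White: none.
Not in check and no legal moves → stalemate.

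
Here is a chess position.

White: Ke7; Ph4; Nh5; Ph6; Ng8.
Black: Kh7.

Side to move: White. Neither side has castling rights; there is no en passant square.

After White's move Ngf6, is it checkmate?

no

After Ngf6: black king on h7; in check: yes, from the white knight on f6.
Black has 3 legal replies: Kh8, Kxh6, Kg6.
In check but a legal move exists → not checkmate.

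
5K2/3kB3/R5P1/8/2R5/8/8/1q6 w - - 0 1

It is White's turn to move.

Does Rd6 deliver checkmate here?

yes

After Rd6: black king on d7; in check: yes, from the white rook on d6.
King squares — c6: attacked by Rc4; d6: attacked by Be7; e6: attacked by Rd6; c7: attacked by Rc4; e7: attacked by Kf8; c8: attacked by Rc4; d8: attacked by Rd6; e8: attacked by Kf8.
Black has no legal moves → checkmate.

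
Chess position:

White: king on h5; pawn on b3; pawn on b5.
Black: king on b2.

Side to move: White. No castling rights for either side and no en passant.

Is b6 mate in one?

no

After b6: black king on b2; in check: no.
Black is not in check, so this cannot be checkmate.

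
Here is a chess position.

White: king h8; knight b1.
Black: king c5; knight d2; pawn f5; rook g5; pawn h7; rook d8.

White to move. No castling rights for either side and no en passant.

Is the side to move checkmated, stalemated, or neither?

neither

White to move; white king on h8.
In check: yes, from the black rook on d8.
Legal moves for White: Kxh7.
White is in check but has 1 legal move → neither.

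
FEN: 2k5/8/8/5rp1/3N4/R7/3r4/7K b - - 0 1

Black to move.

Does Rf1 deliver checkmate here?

After Rf1: white king on h1; in check: yes, from the black rook on f1.
King squares — g1: attacked by Rf1; g2: attacked by Rd2; h2: attacked by Rd2.
White has no legal moves → checkmate.

yes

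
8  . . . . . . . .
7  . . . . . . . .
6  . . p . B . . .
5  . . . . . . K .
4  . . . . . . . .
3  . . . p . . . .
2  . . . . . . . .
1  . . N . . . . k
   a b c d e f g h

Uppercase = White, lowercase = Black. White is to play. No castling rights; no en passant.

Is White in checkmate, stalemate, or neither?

neither

White to move; white king on g5.
In check: no.
Legal moves for White include: Bg8, Bc8, Bf7, Bd7, Bf5, Bd5+, Bg4, Bc4, Bh3, Bb3, Ba2, Kh6, Kg6, Kf6, Kh5, Kf5, Kh4, Kg4, ... (list truncated; more exist).
White has legal moves and is not in check → neither.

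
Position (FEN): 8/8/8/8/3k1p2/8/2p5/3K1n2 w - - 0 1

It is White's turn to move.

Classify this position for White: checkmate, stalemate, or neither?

White to move; white king on d1.
In check: yes, from the black pawn on c2.
King squares — c1: available; e1: available; c2: available; d2: attacked by Nf1; e2: available.
Legal moves for White: Ke2, Kxc2, Ke1, Kc1.
White is in check but has 4 legal moves → neither.

neither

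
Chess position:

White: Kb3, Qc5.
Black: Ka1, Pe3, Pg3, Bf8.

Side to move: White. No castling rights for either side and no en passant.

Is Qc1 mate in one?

yes

After Qc1: black king on a1; in check: yes, from the white queen on c1.
King squares — b1: attacked by Qc1; a2: attacked by Kb3; b2: attacked by Qc1.
Black has no legal moves → checkmate.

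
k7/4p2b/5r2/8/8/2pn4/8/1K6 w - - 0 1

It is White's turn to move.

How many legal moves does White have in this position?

White to move; king on b1.
In check: no.
Legal moves: Kc2, Ka2, Ka1.
Count: 3.

3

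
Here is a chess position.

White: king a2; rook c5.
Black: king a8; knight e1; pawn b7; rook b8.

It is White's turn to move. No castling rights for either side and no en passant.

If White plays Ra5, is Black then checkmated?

After Ra5: black king on a8; in check: yes, from the white rook on a5.
King squares — a7: attacked by Ra5; b7: own pawn; b8: own rook.
Black has no legal moves → checkmate.

yes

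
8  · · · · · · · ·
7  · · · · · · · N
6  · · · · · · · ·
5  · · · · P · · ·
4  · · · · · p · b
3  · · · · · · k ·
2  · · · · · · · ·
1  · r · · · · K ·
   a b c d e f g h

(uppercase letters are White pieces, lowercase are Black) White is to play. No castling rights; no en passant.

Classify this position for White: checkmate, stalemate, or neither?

White to move; white king on g1.
In check: yes, from the black rook on b1.
King squares — f1: attacked by Rb1; h1: attacked by Rb1; f2: attacked by Kg3; g2: attacked by Kg3; h2: attacked by Kg3.
Legal moves for White: none.
In check with no legal moves → checkmate.

checkmate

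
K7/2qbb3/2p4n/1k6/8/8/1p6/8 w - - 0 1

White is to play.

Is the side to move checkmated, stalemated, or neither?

stalemate

White to move; white king on a8.
In check: no.
King squares — a7: attacked by Qc7; b7: attacked by Qc7; b8: attacked by Qc7.
Legal moves for White: none.
Not in check and no legal moves → stalemate.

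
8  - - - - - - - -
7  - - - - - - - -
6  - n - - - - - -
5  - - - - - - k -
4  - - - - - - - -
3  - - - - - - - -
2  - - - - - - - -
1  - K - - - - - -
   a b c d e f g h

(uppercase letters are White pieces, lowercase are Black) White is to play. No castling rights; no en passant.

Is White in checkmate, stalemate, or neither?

neither

White to move; white king on b1.
In check: no.
Legal moves for White: Kc2, Kb2, Ka2, Kc1, Ka1.
White has 5 legal moves and is not in check → neither.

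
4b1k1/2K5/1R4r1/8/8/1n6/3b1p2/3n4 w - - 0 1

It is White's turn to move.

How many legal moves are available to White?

White to move; king on c7.
In check: no.
Legal moves: Kd8, Kc8, Kb8, Kb7, Rb8, Rb7, Rxg6+, Rf6, Re6, Rd6, Rc6, Ra6, Rb5, Rb4, Rxb3.
Count: 15.

15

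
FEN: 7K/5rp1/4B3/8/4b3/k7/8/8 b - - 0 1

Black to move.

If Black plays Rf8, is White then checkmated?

no

After Rf8: white king on h8; in check: yes, from the black rook on f8.
White has 2 legal replies: Kxg7, Bg8.
In check but a legal move exists → not checkmate.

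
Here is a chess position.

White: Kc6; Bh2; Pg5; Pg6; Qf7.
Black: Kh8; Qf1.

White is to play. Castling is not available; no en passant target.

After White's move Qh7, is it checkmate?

After Qh7: black king on h8; in check: yes, from the white queen on h7.
King squares — g7: attacked by Qh7; h7: attacked by Pg6; g8: attacked by Qh7.
Black has no legal moves → checkmate.

yes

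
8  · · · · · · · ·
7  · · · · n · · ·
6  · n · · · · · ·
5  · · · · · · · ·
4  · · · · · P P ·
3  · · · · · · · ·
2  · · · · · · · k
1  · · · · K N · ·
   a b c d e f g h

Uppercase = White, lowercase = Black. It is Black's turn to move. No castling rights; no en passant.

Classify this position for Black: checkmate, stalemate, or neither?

Black to move; black king on h2.
In check: yes, from the white knight on f1.
King squares — g1: available; h1: available; g2: available; g3: attacked by Nf1; h3: available.
Legal moves for Black: Kh3, Kg2, Kh1, Kg1.
Black is in check but has 4 legal moves → neither.

neither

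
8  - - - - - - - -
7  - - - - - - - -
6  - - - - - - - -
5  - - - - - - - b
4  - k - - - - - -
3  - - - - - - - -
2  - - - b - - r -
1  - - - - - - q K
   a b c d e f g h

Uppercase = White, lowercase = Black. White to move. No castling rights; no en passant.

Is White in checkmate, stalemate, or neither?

White to move; white king on h1.
In check: yes, from the black queen on g1.
King squares — g1: attacked by Rg2; g2: attacked by Qg1; h2: attacked by Qg1.
Legal moves for White: none.
In check with no legal moves → checkmate.

checkmate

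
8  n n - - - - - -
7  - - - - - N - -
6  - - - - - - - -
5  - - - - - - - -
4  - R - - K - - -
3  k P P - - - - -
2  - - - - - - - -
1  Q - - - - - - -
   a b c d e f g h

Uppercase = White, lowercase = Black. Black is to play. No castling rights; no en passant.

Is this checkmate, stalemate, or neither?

Black to move; black king on a3.
In check: yes, from the white queen on a1.
King squares — a2: attacked by Qa1; b2: attacked by Qa1; b3: attacked by Rb4; a4: attacked by Qa1; b4: attacked by Pc3.
Legal moves for Black: none.
In check with no legal moves → checkmate.

checkmate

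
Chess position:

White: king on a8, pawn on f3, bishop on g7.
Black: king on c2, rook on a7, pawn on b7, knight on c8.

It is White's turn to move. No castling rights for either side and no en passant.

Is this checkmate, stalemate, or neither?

neither

White to move; white king on a8.
In check: yes, from the black rook on a7.
Legal moves for White: Kb8.
White is in check but has 1 legal move → neither.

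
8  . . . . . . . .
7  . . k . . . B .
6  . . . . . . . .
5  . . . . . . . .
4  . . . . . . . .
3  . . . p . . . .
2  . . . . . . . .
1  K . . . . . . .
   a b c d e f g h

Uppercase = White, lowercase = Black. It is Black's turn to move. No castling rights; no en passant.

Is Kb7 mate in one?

After Kb7: white king on a1; in check: no.
White is not in check, so this cannot be checkmate.

no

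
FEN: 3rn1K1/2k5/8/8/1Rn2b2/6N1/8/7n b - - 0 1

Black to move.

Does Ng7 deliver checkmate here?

no

After Ng7: white king on g8; in check: yes, from the black rook on d8.
White has 3 legal replies: Kh7, Kxg7, Kf7.
In check but a legal move exists → not checkmate.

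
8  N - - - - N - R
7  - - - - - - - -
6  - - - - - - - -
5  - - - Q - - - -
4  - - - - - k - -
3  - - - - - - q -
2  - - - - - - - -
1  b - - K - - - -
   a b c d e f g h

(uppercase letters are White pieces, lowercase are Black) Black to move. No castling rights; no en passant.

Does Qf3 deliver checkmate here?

no

After Qf3: white king on d1; in check: yes, from the black queen on f3.
White has 5 legal replies: Kd2, Kc2, Ke1, Kc1, Qxf3+.
In check but a legal move exists → not checkmate.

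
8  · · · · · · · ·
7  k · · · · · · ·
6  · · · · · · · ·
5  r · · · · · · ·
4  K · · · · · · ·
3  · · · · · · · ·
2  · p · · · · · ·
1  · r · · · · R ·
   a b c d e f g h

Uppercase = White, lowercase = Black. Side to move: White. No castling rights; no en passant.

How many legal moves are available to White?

3

White to move; king on a4.
In check: yes, from the black rook on a5.
Legal moves: Kxa5, Kb4, Kb3.
Count: 3.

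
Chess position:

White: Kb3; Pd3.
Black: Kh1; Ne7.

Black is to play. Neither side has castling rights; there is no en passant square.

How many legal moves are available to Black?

9

Black to move; king on h1.
In check: no.
Legal moves: Ng8, Nc8, Ng6, Nc6, Nf5, Nd5, Kh2, Kg2, Kg1.
Count: 9.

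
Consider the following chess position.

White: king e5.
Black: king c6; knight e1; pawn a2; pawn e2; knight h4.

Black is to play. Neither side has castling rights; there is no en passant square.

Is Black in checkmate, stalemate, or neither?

Black to move; black king on c6.
In check: no.
Legal moves for Black: Kd7, Kc7, Kb7, Kb6, Kc5, Kb5, Ng6+, Nf5, Nhf3+, Nhg2, Nef3+, Nd3+, Neg2, Nc2, a1=Q+, a1=R, a1=B+, a1=N.
Black has 18 legal moves and is not in check → neither.

neither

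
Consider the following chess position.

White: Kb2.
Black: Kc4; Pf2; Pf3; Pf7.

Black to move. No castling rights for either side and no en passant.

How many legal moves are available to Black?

Black to move; king on c4.
In check: no.
Legal moves: Kd5, Kc5, Kb5, Kd4, Kb4, Kd3, f6, f1=Q, f1=R, f1=B, f1=N, f5.
Count: 12.

12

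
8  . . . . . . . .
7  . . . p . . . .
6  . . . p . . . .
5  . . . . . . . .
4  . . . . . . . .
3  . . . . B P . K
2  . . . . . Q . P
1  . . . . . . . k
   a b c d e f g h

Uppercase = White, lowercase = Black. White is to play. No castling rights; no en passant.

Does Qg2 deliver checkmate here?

After Qg2: black king on h1; in check: yes, from the white queen on g2.
King squares — g1: attacked by Qg2; g2: attacked by Kh3; h2: attacked by Qg2.
Black has no legal moves → checkmate.

yes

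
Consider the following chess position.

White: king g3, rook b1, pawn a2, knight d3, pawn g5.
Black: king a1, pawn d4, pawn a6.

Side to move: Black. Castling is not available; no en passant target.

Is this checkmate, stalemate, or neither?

Black to move; black king on a1.
In check: yes, from the white rook on b1.
Legal moves for Black: Kxa2, Kxb1.
Black is in check but has 2 legal moves → neither.

neither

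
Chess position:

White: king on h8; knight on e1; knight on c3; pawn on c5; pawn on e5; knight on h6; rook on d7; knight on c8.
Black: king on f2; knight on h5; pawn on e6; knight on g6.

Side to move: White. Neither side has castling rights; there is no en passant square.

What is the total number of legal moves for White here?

White to move; king on h8.
In check: yes, from the black knight on g6.
Legal moves: Kg8, Kh7.
Count: 2.

2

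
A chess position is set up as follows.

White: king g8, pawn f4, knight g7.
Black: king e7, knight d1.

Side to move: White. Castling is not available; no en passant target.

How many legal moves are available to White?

White to move; king on g8.
In check: no.
Legal moves: Kh8, Kh7, Ne8, Ne6, Nh5, Nf5+, f5.
Count: 7.

7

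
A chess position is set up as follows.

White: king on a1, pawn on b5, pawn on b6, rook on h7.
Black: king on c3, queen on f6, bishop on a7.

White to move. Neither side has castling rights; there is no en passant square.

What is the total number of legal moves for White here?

White to move; king on a1.
In check: no.
Legal moves: Rh8, Rg7, Rf7, Re7, Rd7, Rc7+, Rb7, Rxa7, Rh6, Rh5, Rh4, Rh3+, Rh2, Rh1, Ka2, Kb1, bxa7, b7.
Count: 18.

18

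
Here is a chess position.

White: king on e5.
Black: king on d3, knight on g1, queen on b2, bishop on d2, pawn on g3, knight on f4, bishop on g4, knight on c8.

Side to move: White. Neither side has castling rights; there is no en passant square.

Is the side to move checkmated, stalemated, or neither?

checkmate

White to move; white king on e5.
In check: yes, from the black queen on b2.
King squares — d4: attacked by Qb2; e4: attacked by Kd3; f4: attacked by Bd2; d5: attacked by Nf4; f5: attacked by Bg4; d6: attacked by Nc8; e6: attacked by Nf4; f6: attacked by Qb2.
Legal moves for White: none.
In check with no legal moves → checkmate.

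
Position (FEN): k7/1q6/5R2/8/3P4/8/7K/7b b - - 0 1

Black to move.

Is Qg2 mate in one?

After Qg2: white king on h2; in check: yes, from the black queen on g2.
King squares — g1: attacked by Qg2; h1: attacked by Qg2; g2: attacked by Bh1; g3: attacked by Qg2; h3: attacked by Qg2.
White has no legal moves → checkmate.

yes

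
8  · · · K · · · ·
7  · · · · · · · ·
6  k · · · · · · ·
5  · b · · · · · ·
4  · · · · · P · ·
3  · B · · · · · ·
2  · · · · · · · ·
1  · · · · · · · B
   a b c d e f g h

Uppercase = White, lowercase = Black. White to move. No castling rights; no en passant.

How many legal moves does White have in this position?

20

White to move; king on d8.
In check: no.
Legal moves: Kc8, Ke7, Kc7, Bg8, Bf7, Be6, Bbd5, Bc4, Ba4, Bc2, Ba2, Bd1, Ba8, Bb7+, Bc6, Bhd5, Be4, Bf3, Bg2, f5.
Count: 20.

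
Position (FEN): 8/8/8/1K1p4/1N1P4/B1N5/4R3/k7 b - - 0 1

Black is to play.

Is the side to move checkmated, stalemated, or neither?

Black to move; black king on a1.
In check: no.
King squares — b1: attacked by Nc3; a2: attacked by Re2; b2: attacked by Re2.
Legal moves for Black: none.
Not in check and no legal moves → stalemate.

stalemate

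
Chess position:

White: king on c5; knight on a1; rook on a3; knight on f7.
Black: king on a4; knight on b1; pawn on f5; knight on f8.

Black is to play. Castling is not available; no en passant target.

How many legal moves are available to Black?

Black to move; king on a4.
In check: yes, from the white rook on a3.
Legal moves: Kxa3, Nxa3.
Count: 2.

2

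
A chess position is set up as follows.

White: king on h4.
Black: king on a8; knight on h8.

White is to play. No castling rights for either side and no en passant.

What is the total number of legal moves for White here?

5

White to move; king on h4.
In check: no.
Legal moves: Kh5, Kg5, Kg4, Kh3, Kg3.
Count: 5.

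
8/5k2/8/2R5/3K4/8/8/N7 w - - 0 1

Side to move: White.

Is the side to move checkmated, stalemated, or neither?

White to move; white king on d4.
In check: no.
Legal moves for White include: Rc8, Rc7+, Rc6, Rh5, Rg5, Rf5+, Re5, Rd5, Rb5, Ra5, Rc4, Rc3, Rc2, Rc1, Ke5, Kd5, Ke4, Kc4, ... (list truncated; more exist).
White has legal moves and is not in check → neither.

neither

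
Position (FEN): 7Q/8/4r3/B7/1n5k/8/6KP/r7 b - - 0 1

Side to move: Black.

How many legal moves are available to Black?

3

Black to move; king on h4.
In check: yes, from the white queen on h8.
Legal moves: Kg5, Kg4, Rh6.
Count: 3.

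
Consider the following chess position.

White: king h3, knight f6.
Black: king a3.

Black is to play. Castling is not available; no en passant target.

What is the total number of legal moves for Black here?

Black to move; king on a3.
In check: no.
Legal moves: Kb4, Ka4, Kb3, Kb2, Ka2.
Count: 5.

5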